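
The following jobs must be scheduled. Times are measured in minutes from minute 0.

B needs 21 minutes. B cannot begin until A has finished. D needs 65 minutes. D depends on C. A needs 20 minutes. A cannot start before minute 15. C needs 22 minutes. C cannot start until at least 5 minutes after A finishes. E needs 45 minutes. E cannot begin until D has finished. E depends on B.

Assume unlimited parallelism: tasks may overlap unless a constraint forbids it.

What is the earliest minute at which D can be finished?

A waits on its own release at minute 15, so it starts at minute 15 and finishes at 15 + 20 = minute 35.
After A (finishes minute 35, plus 5-minute gap → minute 40), C can start at minute 40 and finishes at minute 62.
D waits on C (finishes minute 62), so it starts at minute 62 and finishes at 62 + 65 = minute 127.

127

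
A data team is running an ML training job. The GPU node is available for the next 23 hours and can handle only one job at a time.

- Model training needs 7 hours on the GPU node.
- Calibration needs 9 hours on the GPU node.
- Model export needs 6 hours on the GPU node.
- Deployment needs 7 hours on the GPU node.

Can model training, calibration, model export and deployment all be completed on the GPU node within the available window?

Running back to back, the jobs need 7 + 9 + 6 + 7 = 29 hours on the GPU node.
Since 29 > 23, they cannot all fit.

No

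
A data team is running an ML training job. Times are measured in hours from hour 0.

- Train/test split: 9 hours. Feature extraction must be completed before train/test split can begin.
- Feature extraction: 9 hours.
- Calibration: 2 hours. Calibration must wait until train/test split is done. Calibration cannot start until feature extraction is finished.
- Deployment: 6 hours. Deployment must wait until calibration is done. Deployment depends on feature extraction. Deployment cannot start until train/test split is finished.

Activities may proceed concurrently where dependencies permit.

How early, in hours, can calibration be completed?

20

Feature extraction can start immediately at hour 0; it finishes at hour 9.
After feature extraction (finishes hour 9), train/test split can start at hour 9 and finishes at hour 18.
Calibration needs all of train/test split (finishes hour 18); feature extraction (finishes hour 9). That puts its earliest start at hour 18; it finishes at 18 + 2 = hour 20.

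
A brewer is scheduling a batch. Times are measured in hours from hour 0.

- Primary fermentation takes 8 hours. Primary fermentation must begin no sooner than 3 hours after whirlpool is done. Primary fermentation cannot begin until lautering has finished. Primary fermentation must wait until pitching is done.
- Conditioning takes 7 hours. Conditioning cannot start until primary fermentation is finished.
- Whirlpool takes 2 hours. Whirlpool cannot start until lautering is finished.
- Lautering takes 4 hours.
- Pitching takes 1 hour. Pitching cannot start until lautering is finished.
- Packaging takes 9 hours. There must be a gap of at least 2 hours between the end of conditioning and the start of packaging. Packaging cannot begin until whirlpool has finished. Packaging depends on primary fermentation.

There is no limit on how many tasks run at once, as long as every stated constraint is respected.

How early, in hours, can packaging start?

26

Lautering has no prerequisites, so it starts at hour 0 and finishes at hour 4.
Pitching waits on lautering (finishes hour 4), so it starts at hour 4 and finishes at 4 + 1 = hour 5.
Whirlpool waits on lautering (finishes hour 4), so it starts at hour 4 and finishes at 4 + 2 = hour 6.
Primary fermentation needs all of whirlpool (finishes hour 6, plus 3-hour gap → hour 9); lautering (finishes hour 4); pitching (finishes hour 5). That puts its earliest start at hour 9; it finishes at 9 + 8 = hour 17.
Conditioning waits on primary fermentation (finishes hour 17), so it starts at hour 17 and finishes at 17 + 7 = hour 24.
Packaging waits on conditioning (finishes hour 24, plus 2-hour gap → hour 26); whirlpool (finishes hour 6); primary fermentation (finishes hour 17). The latest of these is hour 26, which is the earliest packaging can start.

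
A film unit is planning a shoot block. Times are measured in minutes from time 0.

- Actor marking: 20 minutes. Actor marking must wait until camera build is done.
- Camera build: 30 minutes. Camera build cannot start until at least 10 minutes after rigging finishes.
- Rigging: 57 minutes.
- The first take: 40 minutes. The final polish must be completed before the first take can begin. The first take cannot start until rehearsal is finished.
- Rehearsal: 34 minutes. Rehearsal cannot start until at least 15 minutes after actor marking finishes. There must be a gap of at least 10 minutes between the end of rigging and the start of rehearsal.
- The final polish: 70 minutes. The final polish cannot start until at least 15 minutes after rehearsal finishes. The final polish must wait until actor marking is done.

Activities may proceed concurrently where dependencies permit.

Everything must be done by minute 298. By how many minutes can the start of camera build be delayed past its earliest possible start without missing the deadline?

Nothing blocks rigging, so it runs from minute 0 to minute 57.
After rigging (finishes minute 57, plus 10-minute gap → minute 67), camera build can start at minute 67 and finishes at minute 97.

Working backward from the deadline:
Nothing follows the first take; the deadline of minute 298 is its only limit. It must start by 298 − 40 = minute 258.
The final polish must finish before the first take (must start by minute 258). With a 70-minute duration, the final polish must start by 258 − 70 = minute 188.
Rehearsal has several dependents: the final polish (must start by minute 188, minus 15-minute gap → minute 173); the first take (must start by minute 258). The earliest of those limits is minute 173, so rehearsal must start by 173 − 34 = minute 139.
Actor marking feeds rehearsal (must start by minute 139, minus 15-minute gap → minute 124); the final polish (must start by minute 188). Taking the minimum, actor marking must finish by minute 124 and start by 124 − 20 = minute 104.
Camera build feeds into actor marking (must start by minute 104); so camera build must finish by minute 104 and therefore start by minute 74.
So camera build can start as early as minute 67 and as late as minute 74, giving 74 − 67 = 7 minutes of slack.

7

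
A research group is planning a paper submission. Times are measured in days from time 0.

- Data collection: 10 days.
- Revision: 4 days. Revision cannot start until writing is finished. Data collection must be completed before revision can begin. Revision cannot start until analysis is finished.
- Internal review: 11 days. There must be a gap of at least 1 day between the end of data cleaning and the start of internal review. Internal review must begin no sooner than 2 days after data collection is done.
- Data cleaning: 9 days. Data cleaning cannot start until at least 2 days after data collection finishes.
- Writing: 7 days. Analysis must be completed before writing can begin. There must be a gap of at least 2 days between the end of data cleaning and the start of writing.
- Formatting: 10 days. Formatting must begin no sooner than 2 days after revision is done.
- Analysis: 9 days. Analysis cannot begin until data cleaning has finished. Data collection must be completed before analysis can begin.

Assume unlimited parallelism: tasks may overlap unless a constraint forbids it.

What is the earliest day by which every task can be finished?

Nothing blocks data collection, so it runs from day 0 to day 10.
Data cleaning cannot begin until data collection (finishes day 10, plus 2-day gap → day 12). It runs from day 12 to 12 + 9 = day 21.
Internal review has to wait for data cleaning (finishes day 21, plus 1-day gap → day 22); data collection (finishes day 10, plus 2-day gap → day 12). The latest of these is day 22, so internal review runs day 22 to 22 + 11 = day 33.
For analysis: data cleaning (finishes day 21); data collection (finishes day 10). Taking the maximum gives a start of day 21, and it finishes at 21 + 9 = day 30.
For writing: analysis (finishes day 30); data cleaning (finishes day 21, plus 2-day gap → day 23). Taking the maximum gives a start of day 30, and it finishes at 30 + 7 = day 37.
Revision cannot start until writing (finishes day 37); data collection (finishes day 10); analysis (finishes day 30). The controlling bound is day 37, so revision finishes at 37 + 4 = day 41.
After revision (finishes day 41, plus 2-day gap → day 43), formatting can start at day 43 and finishes at day 53.
All tasks are finished once the last one completes. Finish times: Data collection at 10, Data cleaning at 21, Analysis at 30, Writing at 37, Internal review at 33, Revision at 41, Formatting at 53. The latest is day 53.

53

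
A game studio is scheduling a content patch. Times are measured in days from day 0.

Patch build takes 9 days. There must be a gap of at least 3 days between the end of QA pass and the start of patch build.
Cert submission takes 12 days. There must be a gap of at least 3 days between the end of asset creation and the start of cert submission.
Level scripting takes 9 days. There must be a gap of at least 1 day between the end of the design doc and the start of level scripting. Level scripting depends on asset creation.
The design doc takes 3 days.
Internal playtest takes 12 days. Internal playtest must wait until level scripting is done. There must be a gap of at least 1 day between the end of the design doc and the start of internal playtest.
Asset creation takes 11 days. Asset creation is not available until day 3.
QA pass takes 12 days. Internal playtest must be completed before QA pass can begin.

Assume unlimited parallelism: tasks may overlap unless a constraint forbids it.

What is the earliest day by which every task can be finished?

Asset creation cannot begin until its own release at day 3. It runs from day 3 to 3 + 11 = day 14.
Cert submission waits on asset creation (finishes day 14, plus 3-day gap → day 17), so it starts at day 17 and finishes at 17 + 12 = day 29.
Nothing blocks the design doc, so it runs from day 0 to day 3.
Level scripting has to wait for the design doc (finishes day 3, plus 1-day gap → day 4); asset creation (finishes day 14). The latest of these is day 14, so level scripting runs day 14 to 14 + 9 = day 23.
Internal playtest needs all of level scripting (finishes day 23); the design doc (finishes day 3, plus 1-day gap → day 4). That puts its earliest start at day 23; it finishes at 23 + 12 = day 35.
QA pass waits on internal playtest (finishes day 35), so it starts at day 35 and finishes at 35 + 12 = day 47.
After QA pass (finishes day 47, plus 3-day gap → day 50), patch build can start at day 50 and finishes at day 59.
All tasks are finished once the last one completes. Finish times: The design doc at 3, Asset creation at 14, Level scripting at 23, Internal playtest at 35, QA pass at 47, Cert submission at 29, Patch build at 59. The latest is day 59.

59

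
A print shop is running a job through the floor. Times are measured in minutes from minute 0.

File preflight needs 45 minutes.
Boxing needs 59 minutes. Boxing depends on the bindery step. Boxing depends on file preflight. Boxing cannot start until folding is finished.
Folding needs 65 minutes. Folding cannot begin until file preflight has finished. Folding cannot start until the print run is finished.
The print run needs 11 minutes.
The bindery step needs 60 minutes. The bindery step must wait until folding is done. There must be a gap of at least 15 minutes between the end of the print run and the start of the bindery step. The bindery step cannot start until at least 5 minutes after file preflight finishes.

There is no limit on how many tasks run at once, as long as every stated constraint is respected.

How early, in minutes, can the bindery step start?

Nothing blocks the print run, so it runs from minute 0 to minute 11.
File preflight has no prerequisites, so it starts at minute 0 and finishes at minute 45.
Folding has to wait for file preflight (finishes minute 45); the print run (finishes minute 11). The latest of these is minute 45, so folding runs minute 45 to 45 + 65 = minute 110.
The bindery step waits on folding (finishes minute 110); the print run (finishes minute 11, plus 15-minute gap → minute 26); file preflight (finishes minute 45, plus 5-minute gap → minute 50). The latest of these is minute 110, which is the earliest the bindery step can start.

110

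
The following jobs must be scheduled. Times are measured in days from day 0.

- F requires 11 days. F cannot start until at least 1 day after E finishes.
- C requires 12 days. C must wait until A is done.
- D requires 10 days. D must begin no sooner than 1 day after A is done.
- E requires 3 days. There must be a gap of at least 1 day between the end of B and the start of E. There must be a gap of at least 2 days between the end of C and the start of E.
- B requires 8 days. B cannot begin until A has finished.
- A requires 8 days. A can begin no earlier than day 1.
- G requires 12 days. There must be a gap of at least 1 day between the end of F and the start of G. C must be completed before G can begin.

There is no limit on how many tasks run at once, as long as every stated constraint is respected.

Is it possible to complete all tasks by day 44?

A cannot begin until its own release at day 1. It runs from day 1 to 1 + 8 = day 9.
After A (finishes day 9, plus 1-day gap → day 10), D can start at day 10 and finishes at day 20.
After A (finishes day 9), C can start at day 9 and finishes at day 21.
B waits on A (finishes day 9), so it starts at day 9 and finishes at 9 + 8 = day 17.
E cannot start until B (finishes day 17, plus 1-day gap → day 18); C (finishes day 21, plus 2-day gap → day 23). The controlling bound is day 23, so E finishes at 23 + 3 = day 26.
After E (finishes day 26, plus 1-day gap → day 27), F can start at day 27 and finishes at day 38.
G cannot start until F (finishes day 38, plus 1-day gap → day 39); C (finishes day 21). The controlling bound is day 39, so G finishes at 39 + 12 = day 51.
The earliest everything can be done is day 51, which is after the deadline of 44, so it is not possible.

No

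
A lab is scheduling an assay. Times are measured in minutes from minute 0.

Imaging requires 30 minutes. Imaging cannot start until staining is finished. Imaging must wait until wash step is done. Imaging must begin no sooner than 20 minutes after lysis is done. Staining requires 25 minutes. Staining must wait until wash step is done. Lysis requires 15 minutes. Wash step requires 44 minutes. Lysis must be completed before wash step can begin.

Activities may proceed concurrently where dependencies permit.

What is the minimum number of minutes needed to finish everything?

114

Nothing blocks lysis, so it runs from minute 0 to minute 15.
After lysis (finishes minute 15), wash step can start at minute 15 and finishes at minute 59.
Staining cannot begin until wash step (finishes minute 59). It runs from minute 59 to 59 + 25 = minute 84.
For imaging: staining (finishes minute 84); wash step (finishes minute 59); lysis (finishes minute 15, plus 20-minute gap → minute 35). Taking the maximum gives a start of minute 84, and it finishes at 84 + 30 = minute 114.
All tasks are finished once the last one completes. Finish times: Lysis at 15, Wash step at 59, Staining at 84, Imaging at 114. The latest is minute 114.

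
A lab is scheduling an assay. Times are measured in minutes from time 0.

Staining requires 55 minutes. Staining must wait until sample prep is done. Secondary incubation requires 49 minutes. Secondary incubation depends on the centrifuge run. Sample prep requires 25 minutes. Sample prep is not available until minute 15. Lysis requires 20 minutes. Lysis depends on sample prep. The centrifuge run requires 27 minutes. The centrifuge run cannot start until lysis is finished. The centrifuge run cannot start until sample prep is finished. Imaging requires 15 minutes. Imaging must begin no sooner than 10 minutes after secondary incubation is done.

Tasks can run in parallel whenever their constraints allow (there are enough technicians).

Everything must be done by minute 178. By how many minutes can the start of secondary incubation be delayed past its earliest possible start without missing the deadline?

17

Sample prep cannot begin until its own release at minute 15. It runs from minute 15 to 15 + 25 = minute 40.
Lysis cannot begin until sample prep (finishes minute 40). It runs from minute 40 to 40 + 20 = minute 60.
The centrifuge run cannot start until lysis (finishes minute 60); sample prep (finishes minute 40). The controlling bound is minute 60, so the centrifuge run finishes at 60 + 27 = minute 87.
After the centrifuge run (finishes minute 87), secondary incubation can start at minute 87 and finishes at minute 136.

Working backward from the deadline:
To finish by minute 178, imaging (duration 15) must start no later than minute 163.
Secondary incubation feeds into imaging (must start by minute 163, minus 10-minute gap → minute 153); so secondary incubation must finish by minute 153 and therefore start by minute 104.
So secondary incubation can start as early as minute 87 and as late as minute 104, giving 104 − 87 = 17 minutes of slack.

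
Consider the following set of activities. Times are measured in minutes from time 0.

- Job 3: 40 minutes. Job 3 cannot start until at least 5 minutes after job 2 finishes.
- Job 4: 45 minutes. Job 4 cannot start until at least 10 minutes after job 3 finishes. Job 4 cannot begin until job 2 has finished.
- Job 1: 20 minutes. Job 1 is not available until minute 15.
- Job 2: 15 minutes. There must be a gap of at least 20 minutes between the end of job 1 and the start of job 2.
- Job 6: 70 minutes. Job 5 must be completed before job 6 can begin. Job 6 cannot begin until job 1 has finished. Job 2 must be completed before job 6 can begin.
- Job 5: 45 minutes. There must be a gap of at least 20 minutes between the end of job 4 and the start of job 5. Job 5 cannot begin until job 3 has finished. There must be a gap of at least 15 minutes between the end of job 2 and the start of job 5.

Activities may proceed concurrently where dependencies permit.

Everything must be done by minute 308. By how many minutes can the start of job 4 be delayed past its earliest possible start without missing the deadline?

3

Job 1 cannot begin until its own release at minute 15. It runs from minute 15 to 15 + 20 = minute 35.
After job 1 (finishes minute 35, plus 20-minute gap → minute 55), job 2 can start at minute 55 and finishes at minute 70.
After job 2 (finishes minute 70, plus 5-minute gap → minute 75), job 3 can start at minute 75 and finishes at minute 115.
Job 4 cannot start until job 3 (finishes minute 115, plus 10-minute gap → minute 125); job 2 (finishes minute 70). The controlling bound is minute 125, so job 4 finishes at 125 + 45 = minute 170.

Working backward from the deadline:
Nothing follows job 6; the deadline of minute 308 is its only limit. It must start by 308 − 70 = minute 238.
Job 5 must finish before job 6 (must start by minute 238). With a 45-minute duration, job 5 must start by 238 − 45 = minute 193.
Since job 5 (must start by minute 193, minus 20-minute gap → minute 173) depends on it, job 4 must finish by minute 173. Backing off its 45-minute duration gives a latest start of minute 128.
So job 4 can start as early as minute 125 and as late as minute 128, giving 128 − 125 = 3 minutes of slack.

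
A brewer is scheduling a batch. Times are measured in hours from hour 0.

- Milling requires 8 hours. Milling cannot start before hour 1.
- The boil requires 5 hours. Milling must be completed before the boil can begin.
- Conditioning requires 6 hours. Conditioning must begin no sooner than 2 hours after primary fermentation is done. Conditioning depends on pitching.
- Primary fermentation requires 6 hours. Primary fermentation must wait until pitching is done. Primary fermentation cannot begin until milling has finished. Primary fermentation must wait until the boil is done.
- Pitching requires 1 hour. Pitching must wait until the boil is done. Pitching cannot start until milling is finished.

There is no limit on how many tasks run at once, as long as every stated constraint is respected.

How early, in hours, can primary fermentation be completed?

After its own release at hour 1, milling can start at hour 1 and finishes at hour 9.
The boil cannot begin until milling (finishes hour 9). It runs from hour 9 to 9 + 5 = hour 14.
Pitching needs all of the boil (finishes hour 14); milling (finishes hour 9). That puts its earliest start at hour 14; it finishes at 14 + 1 = hour 15.
Primary fermentation has to wait for pitching (finishes hour 15); milling (finishes hour 9); the boil (finishes hour 14). The latest of these is hour 15, so primary fermentation runs hour 15 to 15 + 6 = hour 21.

21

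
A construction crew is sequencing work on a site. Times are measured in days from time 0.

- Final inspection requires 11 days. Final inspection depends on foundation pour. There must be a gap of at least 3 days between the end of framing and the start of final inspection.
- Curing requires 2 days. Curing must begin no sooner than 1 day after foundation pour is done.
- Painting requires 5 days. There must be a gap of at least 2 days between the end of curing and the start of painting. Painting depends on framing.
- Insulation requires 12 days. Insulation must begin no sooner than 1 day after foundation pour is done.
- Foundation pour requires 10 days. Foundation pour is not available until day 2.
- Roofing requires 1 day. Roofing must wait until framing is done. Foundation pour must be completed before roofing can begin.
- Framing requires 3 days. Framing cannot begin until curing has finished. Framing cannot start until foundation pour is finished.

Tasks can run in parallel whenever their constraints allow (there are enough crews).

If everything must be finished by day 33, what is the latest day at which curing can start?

Nothing follows roofing; the deadline of day 33 is its only limit. It must start by 33 − 1 = day 32.
Painting has no dependents, so it just needs to finish by day 33. Starting by 33 − 5 = day 28 achieves that.
Final inspection must finish by day 33; it takes 11 days, so it must start by 33 − 11 = day 22.
Framing must finish in time for roofing (must start by day 32); painting (must start by day 28); final inspection (must start by day 22, minus 3-day gap → day 19). The tightest is day 19, so framing must start by 19 − 3 = day 16.
Curing feeds framing (must start by day 16); painting (must start by day 28, minus 2-day gap → day 26). Taking the minimum, curing must finish by day 16 and start by 16 − 2 = day 14.

14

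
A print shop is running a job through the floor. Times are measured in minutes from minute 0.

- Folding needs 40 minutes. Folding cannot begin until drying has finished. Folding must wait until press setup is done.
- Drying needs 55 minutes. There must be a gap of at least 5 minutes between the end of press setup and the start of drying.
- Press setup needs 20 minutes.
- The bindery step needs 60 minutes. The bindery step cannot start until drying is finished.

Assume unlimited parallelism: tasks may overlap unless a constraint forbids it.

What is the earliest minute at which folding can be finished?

120

Nothing blocks press setup, so it runs from minute 0 to minute 20.
Drying waits on press setup (finishes minute 20, plus 5-minute gap → minute 25), so it starts at minute 25 and finishes at 25 + 55 = minute 80.
Folding needs all of drying (finishes minute 80); press setup (finishes minute 20). That puts its earliest start at minute 80; it finishes at 80 + 40 = minute 120.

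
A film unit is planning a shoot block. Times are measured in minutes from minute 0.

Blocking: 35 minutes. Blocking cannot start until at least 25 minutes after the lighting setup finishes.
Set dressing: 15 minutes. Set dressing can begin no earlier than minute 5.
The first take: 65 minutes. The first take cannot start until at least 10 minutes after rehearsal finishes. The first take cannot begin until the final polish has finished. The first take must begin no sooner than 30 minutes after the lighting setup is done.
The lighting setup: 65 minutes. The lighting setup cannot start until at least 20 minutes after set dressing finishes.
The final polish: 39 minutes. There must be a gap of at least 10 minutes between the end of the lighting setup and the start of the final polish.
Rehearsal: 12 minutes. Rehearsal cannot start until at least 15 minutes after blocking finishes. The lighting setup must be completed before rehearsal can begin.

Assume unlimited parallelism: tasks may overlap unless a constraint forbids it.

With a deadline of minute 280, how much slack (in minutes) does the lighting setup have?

After its own release at minute 5, set dressing can start at minute 5 and finishes at minute 20.
After set dressing (finishes minute 20, plus 20-minute gap → minute 40), the lighting setup can start at minute 40 and finishes at minute 105.

Working backward from the deadline:
To finish by minute 280, the first take (duration 65) must start no later than minute 215.
Rehearsal must finish before the first take (must start by minute 215, minus 10-minute gap → minute 205). With a 12-minute duration, rehearsal must start by 205 − 12 = minute 193.
Blocking feeds into rehearsal (must start by minute 193, minus 15-minute gap → minute 178); so blocking must finish by minute 178 and therefore start by minute 143.
Since the first take (must start by minute 215) depends on it, the final polish must finish by minute 215. Backing off its 39-minute duration gives a latest start of minute 176.
The lighting setup feeds blocking (must start by minute 143, minus 25-minute gap → minute 118); rehearsal (must start by minute 193); the final polish (must start by minute 176, minus 10-minute gap → minute 166); the first take (must start by minute 215, minus 30-minute gap → minute 185). Taking the minimum, the lighting setup must finish by minute 118 and start by 118 − 65 = minute 53.
So the lighting setup can start as early as minute 40 and as late as minute 53, giving 53 − 40 = 13 minutes of slack.

13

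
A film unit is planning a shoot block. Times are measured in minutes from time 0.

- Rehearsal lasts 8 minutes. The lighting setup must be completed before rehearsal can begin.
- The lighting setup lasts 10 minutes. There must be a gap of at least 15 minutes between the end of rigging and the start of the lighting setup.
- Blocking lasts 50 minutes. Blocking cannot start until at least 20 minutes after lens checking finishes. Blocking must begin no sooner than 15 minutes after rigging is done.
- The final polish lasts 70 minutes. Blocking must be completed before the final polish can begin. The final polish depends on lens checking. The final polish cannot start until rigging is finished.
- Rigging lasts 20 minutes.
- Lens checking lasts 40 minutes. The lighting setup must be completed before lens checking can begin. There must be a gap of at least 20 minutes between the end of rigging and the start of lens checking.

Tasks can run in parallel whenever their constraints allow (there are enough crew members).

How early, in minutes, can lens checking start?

Rigging can start immediately at minute 0; it finishes at minute 20.
The lighting setup cannot begin until rigging (finishes minute 20, plus 15-minute gap → minute 35). It runs from minute 35 to 35 + 10 = minute 45.
Lens checking waits on the lighting setup (finishes minute 45); rigging (finishes minute 20, plus 20-minute gap → minute 40). The latest of these is minute 45, which is the earliest lens checking can start.

45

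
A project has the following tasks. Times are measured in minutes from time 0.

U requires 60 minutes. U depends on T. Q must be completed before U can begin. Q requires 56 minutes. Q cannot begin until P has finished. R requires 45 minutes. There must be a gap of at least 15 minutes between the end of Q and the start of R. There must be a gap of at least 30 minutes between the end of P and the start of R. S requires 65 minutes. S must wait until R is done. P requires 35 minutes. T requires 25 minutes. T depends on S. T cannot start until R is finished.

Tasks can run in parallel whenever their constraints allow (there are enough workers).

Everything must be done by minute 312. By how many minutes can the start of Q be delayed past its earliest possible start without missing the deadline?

Nothing blocks P, so it runs from minute 0 to minute 35.
Q waits on P (finishes minute 35), so it starts at minute 35 and finishes at 35 + 56 = minute 91.

Working backward from the deadline:
U has no dependents, so it just needs to finish by minute 312. Starting by 312 − 60 = minute 252 achieves that.
T has to be done before U (must start by minute 252). That means finishing by minute 252, i.e. starting by 252 − 25 = minute 227.
S must finish before T (must start by minute 227). With a 65-minute duration, S must start by 227 − 65 = minute 162.
R must finish in time for S (must start by minute 162); T (must start by minute 227). The tightest is minute 162, so R must start by 162 − 45 = minute 117.
Q has several dependents: R (must start by minute 117, minus 15-minute gap → minute 102); U (must start by minute 252). The earliest of those limits is minute 102, so Q must start by 102 − 56 = minute 46.
So Q can start as early as minute 35 and as late as minute 46, giving 46 − 35 = 11 minutes of slack.

11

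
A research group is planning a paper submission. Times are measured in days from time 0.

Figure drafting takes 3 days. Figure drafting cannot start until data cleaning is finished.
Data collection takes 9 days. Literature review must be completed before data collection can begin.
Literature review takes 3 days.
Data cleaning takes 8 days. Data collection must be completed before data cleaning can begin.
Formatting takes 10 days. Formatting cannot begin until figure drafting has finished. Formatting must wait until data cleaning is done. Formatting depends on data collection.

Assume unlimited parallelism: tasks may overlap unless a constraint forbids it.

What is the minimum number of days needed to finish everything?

Literature review has no prerequisites, so it starts at day 0 and finishes at day 3.
Data collection waits on literature review (finishes day 3), so it starts at day 3 and finishes at 3 + 9 = day 12.
Data cleaning cannot begin until data collection (finishes day 12). It runs from day 12 to 12 + 8 = day 20.
After data cleaning (finishes day 20), figure drafting can start at day 20 and finishes at day 23.
For formatting: figure drafting (finishes day 23); data cleaning (finishes day 20); data collection (finishes day 12). Taking the maximum gives a start of day 23, and it finishes at 23 + 10 = day 33.
All tasks are finished once the last one completes. Finish times: Literature review at 3, Data collection at 12, Data cleaning at 20, Figure drafting at 23, Formatting at 33. The latest is day 33.

33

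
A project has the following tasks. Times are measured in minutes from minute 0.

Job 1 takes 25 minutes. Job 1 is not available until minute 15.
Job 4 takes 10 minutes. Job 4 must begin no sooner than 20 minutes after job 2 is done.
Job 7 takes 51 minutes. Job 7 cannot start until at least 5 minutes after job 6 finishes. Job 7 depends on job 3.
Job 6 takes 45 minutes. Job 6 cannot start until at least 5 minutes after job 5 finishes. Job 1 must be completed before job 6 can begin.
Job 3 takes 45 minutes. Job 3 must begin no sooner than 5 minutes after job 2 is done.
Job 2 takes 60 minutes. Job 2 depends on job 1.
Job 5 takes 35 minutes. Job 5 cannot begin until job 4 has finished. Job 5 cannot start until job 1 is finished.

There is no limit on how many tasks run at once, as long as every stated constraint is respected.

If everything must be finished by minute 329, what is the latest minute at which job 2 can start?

98

Job 7 has no dependents, so it just needs to finish by minute 329. Starting by 329 − 51 = minute 278 achieves that.
Since job 7 (must start by minute 278) depends on it, job 3 must finish by minute 278. Backing off its 45-minute duration gives a latest start of minute 233.
Job 6 feeds into job 7 (must start by minute 278, minus 5-minute gap → minute 273); so job 6 must finish by minute 273 and therefore start by minute 228.
Job 5 has to be done before job 6 (must start by minute 228, minus 5-minute gap → minute 223). That means finishing by minute 223, i.e. starting by 223 − 35 = minute 188.
Job 4 feeds into job 5 (must start by minute 188); so job 4 must finish by minute 188 and therefore start by minute 178.
Job 2 must finish in time for job 3 (must start by minute 233, minus 5-minute gap → minute 228); job 4 (must start by minute 178, minus 20-minute gap → minute 158). The tightest is minute 158, so job 2 must start by 158 − 60 = minute 98.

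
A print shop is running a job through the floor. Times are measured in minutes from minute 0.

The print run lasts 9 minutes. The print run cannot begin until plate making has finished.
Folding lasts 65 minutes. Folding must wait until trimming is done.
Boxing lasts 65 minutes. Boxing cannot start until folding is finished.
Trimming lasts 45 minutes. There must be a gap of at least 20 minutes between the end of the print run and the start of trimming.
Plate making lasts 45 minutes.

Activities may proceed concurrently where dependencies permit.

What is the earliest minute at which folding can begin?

Plate making has no prerequisites, so it starts at minute 0 and finishes at minute 45.
The print run cannot begin until plate making (finishes minute 45). It runs from minute 45 to 45 + 9 = minute 54.
Trimming cannot begin until the print run (finishes minute 54, plus 20-minute gap → minute 74). It runs from minute 74 to 74 + 45 = minute 119.
Folding waits on trimming (finishes minute 119), so the earliest it can start is minute 119.

119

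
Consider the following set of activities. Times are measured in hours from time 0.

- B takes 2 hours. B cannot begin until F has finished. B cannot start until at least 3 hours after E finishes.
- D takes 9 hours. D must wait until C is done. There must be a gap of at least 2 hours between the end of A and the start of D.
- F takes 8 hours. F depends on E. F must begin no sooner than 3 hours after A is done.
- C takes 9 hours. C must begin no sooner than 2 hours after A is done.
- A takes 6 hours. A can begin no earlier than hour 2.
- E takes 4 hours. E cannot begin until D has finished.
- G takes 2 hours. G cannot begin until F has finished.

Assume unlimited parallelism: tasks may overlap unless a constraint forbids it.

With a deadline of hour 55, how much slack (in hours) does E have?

13

A cannot begin until its own release at hour 2. It runs from hour 2 to 2 + 6 = hour 8.
C cannot begin until A (finishes hour 8, plus 2-hour gap → hour 10). It runs from hour 10 to 10 + 9 = hour 19.
D needs all of C (finishes hour 19); A (finishes hour 8, plus 2-hour gap → hour 10). That puts its earliest start at hour 19; it finishes at 19 + 9 = hour 28.
E waits on D (finishes hour 28), so it starts at hour 28 and finishes at 28 + 4 = hour 32.

Working backward from the deadline:
B must finish by hour 55; it takes 2 hours, so it must start by 55 − 2 = hour 53.
Nothing follows G; the deadline of hour 55 is its only limit. It must start by 55 − 2 = hour 53.
F must finish in time for B (must start by hour 53); G (must start by hour 53). The tightest is hour 53, so F must start by 53 − 8 = hour 45.
E has several dependents: B (must start by hour 53, minus 3-hour gap → hour 50); F (must start by hour 45). The earliest of those limits is hour 45, so E must start by 45 − 4 = hour 41.
So E can start as early as hour 28 and as late as hour 41, giving 41 − 28 = 13 hours of slack.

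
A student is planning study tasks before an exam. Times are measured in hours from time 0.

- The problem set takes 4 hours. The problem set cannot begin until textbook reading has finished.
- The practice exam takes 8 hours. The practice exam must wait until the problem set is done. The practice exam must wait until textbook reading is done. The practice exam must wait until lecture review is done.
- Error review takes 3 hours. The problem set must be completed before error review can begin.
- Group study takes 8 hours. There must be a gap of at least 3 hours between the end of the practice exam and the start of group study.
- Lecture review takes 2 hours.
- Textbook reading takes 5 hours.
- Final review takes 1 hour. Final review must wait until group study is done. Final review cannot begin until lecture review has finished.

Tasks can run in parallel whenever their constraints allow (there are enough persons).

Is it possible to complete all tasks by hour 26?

No

Lecture review can start immediately at hour 0; it finishes at hour 2.
Textbook reading can start immediately at hour 0; it finishes at hour 5.
The problem set waits on textbook reading (finishes hour 5), so it starts at hour 5 and finishes at 5 + 4 = hour 9.
Error review cannot begin until the problem set (finishes hour 9). It runs from hour 9 to 9 + 3 = hour 12.
For the practice exam: the problem set (finishes hour 9); textbook reading (finishes hour 5); lecture review (finishes hour 2). Taking the maximum gives a start of hour 9, and it finishes at 9 + 8 = hour 17.
Group study cannot begin until the practice exam (finishes hour 17, plus 3-hour gap → hour 20). It runs from hour 20 to 20 + 8 = hour 28.
Final review needs all of group study (finishes hour 28); lecture review (finishes hour 2). That puts its earliest start at hour 28; it finishes at 28 + 1 = hour 29.
The earliest everything can be done is hour 29, which is after the deadline of 26, so it is not possible.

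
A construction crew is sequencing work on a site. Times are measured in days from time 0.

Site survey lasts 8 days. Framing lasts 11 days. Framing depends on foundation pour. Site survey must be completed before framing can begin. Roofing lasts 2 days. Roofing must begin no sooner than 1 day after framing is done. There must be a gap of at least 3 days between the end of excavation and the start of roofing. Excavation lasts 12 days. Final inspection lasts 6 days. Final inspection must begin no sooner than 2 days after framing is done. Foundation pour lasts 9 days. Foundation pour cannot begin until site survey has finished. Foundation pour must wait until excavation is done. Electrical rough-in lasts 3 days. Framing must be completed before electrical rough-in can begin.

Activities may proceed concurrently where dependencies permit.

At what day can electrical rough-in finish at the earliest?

35

Excavation can start immediately at day 0; it finishes at day 12.
Nothing blocks site survey, so it runs from day 0 to day 8.
Foundation pour needs all of site survey (finishes day 8); excavation (finishes day 12). That puts its earliest start at day 12; it finishes at 12 + 9 = day 21.
Framing needs all of foundation pour (finishes day 21); site survey (finishes day 8). That puts its earliest start at day 21; it finishes at 21 + 11 = day 32.
Electrical rough-in waits on framing (finishes day 32), so it starts at day 32 and finishes at 32 + 3 = day 35.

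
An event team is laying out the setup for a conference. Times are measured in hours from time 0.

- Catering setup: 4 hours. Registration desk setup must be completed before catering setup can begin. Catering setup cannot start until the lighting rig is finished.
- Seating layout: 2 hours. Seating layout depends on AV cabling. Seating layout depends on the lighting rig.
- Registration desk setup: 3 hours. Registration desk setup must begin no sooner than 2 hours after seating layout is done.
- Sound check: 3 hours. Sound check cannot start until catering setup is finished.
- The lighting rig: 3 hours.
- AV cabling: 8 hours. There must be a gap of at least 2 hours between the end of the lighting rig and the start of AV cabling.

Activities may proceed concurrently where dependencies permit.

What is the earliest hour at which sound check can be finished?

27

The lighting rig can start immediately at hour 0; it finishes at hour 3.
AV cabling waits on the lighting rig (finishes hour 3, plus 2-hour gap → hour 5), so it starts at hour 5 and finishes at 5 + 8 = hour 13.
Seating layout needs all of AV cabling (finishes hour 13); the lighting rig (finishes hour 3). That puts its earliest start at hour 13; it finishes at 13 + 2 = hour 15.
After seating layout (finishes hour 15, plus 2-hour gap → hour 17), registration desk setup can start at hour 17 and finishes at hour 20.
For catering setup: registration desk setup (finishes hour 20); the lighting rig (finishes hour 3). Taking the maximum gives a start of hour 20, and it finishes at 20 + 4 = hour 24.
After catering setup (finishes hour 24), sound check can start at hour 24 and finishes at hour 27.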